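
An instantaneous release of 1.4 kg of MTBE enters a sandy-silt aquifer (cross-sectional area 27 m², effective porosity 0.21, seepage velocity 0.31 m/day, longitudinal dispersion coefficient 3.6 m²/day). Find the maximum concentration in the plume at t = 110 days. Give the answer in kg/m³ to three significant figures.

The peak of an instantaneous 1D plume sits at x = vt; there the Gaussian factor is 1 and C_max = M/(n_e·A·√(4πDt)), where n_e·A is the pore area the mass is dissolved in.
√(4πDt) = √(4π × 3.6 × 110) = 70.54 m, so C_max = 1.4/(0.21 × 27 × 70.54) = 0.00350 kg/m³.

0.00350 kg/m³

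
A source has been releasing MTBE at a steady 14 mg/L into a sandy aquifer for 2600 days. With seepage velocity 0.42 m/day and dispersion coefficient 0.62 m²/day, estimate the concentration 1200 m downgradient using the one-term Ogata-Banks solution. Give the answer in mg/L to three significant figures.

For a continuous step input, C/C₀ ≈ ½·erfc((x−vt)/(2√(Dt))).
vt = 0.42 × 2600 = 1092 m and 2√(Dt) = 2√(0.62 × 2600) = 80.30 m.
Argument (x−vt)/(2√(Dt)) = (1200 − 1092)/80.30 = 1.345; ½·erfc(1.345) = 0.02858.
C = 14 × 0.02858 = 0.400 mg/L.

0.400 mg/L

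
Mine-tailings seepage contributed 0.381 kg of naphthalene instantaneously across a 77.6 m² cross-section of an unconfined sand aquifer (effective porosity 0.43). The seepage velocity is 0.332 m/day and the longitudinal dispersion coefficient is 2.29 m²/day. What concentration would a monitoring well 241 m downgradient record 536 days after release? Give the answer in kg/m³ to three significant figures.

For an instantaneous plane source, C(x,t) = M/(n_e·A·√(4πDt)) · exp(−(x−vt)²/(4Dt)), with n_e·A the pore (flow) area.
Plume center vt = 0.332 × 536 = 177.952 m, so the well at 241 m is 63.048 m downgradient of the peak.
√(4πDt) = 124.2 m, giving peak height M/(n_e·A·√(4πDt)) = 0.381/(0.43 × 77.6 × 124.2) = 9.193e-05 kg/m³.
(x−vt)²/(4Dt) = (63.048)²/(4 × 2.29 × 536) = 0.8096; exp(−0.8096) = 0.4450.
C = 9.193e-05 × 0.4450 = 4.09e-05 kg/m³.

4.09e-05 kg/m³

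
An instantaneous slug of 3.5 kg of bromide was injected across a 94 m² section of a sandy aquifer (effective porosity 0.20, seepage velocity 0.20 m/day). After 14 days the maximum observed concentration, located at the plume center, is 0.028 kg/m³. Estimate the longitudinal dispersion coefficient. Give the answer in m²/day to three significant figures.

0.251 m²/day

At the plume center C_max = M/(n_e·A·√(4πDt)), so D = M²/(4πt·(n_e·A·C_max)²).
n_e·A·C_max = 0.20 × 94 × 0.028 = 0.5264 kg/m.
D = 3.5²/(4π × 14 × 0.5264²) = 0.251 m²/day.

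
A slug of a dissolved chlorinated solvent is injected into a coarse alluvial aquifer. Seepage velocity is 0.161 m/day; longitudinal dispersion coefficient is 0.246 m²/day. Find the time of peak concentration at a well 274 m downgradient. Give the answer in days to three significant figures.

1690 days

For the 1D instantaneous-source solution, setting ∂C/∂t = 0 at fixed x gives v²t² + 2Dt − x² = 0, so t = (√(D² + v²x²) − D)/v².
√(D² + v²x²) = √(0.246² + 0.161² × 274²) = 44.11; v² = 0.025921.
t = (44.11 − 0.246)/0.025921 = 1690 days (vs. the pure-advection estimate x/v = 1700 d).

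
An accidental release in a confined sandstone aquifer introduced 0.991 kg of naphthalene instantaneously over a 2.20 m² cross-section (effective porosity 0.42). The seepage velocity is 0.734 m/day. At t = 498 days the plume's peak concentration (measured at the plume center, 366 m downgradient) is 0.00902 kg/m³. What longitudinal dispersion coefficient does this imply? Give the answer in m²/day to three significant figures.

2.26 m²/day

At the plume center C_max = M/(n_e·A·√(4πDt)), so D = M²/(4πt·(n_e·A·C_max)²).
n_e·A·C_max = 0.42 × 2.20 × 0.00902 = 0.008334 kg/m.
D = 0.991²/(4π × 498 × 0.008334²) = 2.26 m²/day.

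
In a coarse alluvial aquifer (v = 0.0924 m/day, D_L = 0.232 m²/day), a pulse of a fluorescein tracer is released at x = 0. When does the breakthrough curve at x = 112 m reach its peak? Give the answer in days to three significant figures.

For the 1D instantaneous-source solution, setting ∂C/∂t = 0 at fixed x gives v²t² + 2Dt − x² = 0, so t = (√(D² + v²x²) − D)/v².
√(D² + v²x²) = √(0.232² + 0.0924² × 112²) = 10.35; v² = 0.00853776.
t = (10.35 − 0.232)/0.00853776 = 1190 days (vs. the pure-advection estimate x/v = 1210 d).

1190 days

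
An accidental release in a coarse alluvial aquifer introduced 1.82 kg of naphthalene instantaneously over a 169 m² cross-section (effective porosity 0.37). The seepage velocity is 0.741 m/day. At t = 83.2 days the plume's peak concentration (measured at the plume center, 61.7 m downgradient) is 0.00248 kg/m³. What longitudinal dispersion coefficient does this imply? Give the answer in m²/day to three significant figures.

At the plume center C_max = M/(n_e·A·√(4πDt)), so D = M²/(4πt·(n_e·A·C_max)²).
n_e·A·C_max = 0.37 × 169 × 0.00248 = 0.1551 kg/m.
D = 1.82²/(4π × 83.2 × 0.1551²) = 0.132 m²/day.

0.132 m²/day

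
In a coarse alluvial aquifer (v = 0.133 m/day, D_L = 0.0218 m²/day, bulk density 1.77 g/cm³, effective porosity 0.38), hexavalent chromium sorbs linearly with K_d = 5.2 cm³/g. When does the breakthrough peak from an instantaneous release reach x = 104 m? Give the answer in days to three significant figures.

Retardation factor R = 1 + ρ_b·K_d/n = 1 + 1.77 × 5.2/0.38 = 25.22.
Sorption retards both mechanisms: v_R = v/R = 0.005274 m/day, D_R = D/R = 0.0008644 m²/day.
Peak time from v_R²t² + 2D_R t − x² = 0: t = (√(D_R² + v_R²x²) − D_R)/v_R².
√(D_R² + v_R²x²) = √(0.0008644² + 0.005274² × 104²) = 0.5485; v_R² = 2.782e-05.
t = (0.5485 − 0.0008644)/2.782e-05 = 19700 days.

19700 days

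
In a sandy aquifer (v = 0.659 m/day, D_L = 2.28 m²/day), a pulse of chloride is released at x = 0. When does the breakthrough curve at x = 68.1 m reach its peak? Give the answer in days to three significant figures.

For the 1D instantaneous-source solution, setting ∂C/∂t = 0 at fixed x gives v²t² + 2Dt − x² = 0, so t = (√(D² + v²x²) − D)/v².
√(D² + v²x²) = √(2.28² + 0.659² × 68.1²) = 44.94; v² = 0.434281.
t = (44.94 − 2.28)/0.434281 = 98.2 days (vs. the pure-advection estimate x/v = 103 d).

98.2 days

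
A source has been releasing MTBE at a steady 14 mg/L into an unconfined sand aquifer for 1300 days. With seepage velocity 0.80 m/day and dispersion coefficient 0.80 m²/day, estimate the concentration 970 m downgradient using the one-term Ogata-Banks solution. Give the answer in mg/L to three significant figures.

For a continuous step input, C/C₀ ≈ ½·erfc((x−vt)/(2√(Dt))).
vt = 0.80 × 1300 = 1040 m and 2√(Dt) = 2√(0.80 × 1300) = 64.50 m.
Argument (x−vt)/(2√(Dt)) = (970 − 1040)/64.50 = -1.085; ½·erfc(-1.085) = 0.9375.
C = 14 × 0.9375 = 13.1 mg/L.

13.1 mg/L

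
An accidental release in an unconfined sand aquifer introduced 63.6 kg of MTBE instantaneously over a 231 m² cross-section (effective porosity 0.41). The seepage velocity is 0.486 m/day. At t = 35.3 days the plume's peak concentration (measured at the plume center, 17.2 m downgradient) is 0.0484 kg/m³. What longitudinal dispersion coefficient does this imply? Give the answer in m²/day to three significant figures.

At the plume center C_max = M/(n_e·A·√(4πDt)), so D = M²/(4πt·(n_e·A·C_max)²).
n_e·A·C_max = 0.41 × 231 × 0.0484 = 4.584 kg/m.
D = 63.6²/(4π × 35.3 × 4.584²) = 0.434 m²/day.

0.434 m²/day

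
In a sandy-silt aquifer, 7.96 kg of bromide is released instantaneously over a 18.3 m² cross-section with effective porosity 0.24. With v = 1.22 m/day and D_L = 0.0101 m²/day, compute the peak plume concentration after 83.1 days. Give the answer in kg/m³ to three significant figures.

0.558 kg/m³

The peak of an instantaneous 1D plume sits at x = vt; there the Gaussian factor is 1 and C_max = M/(n_e·A·√(4πDt)), where n_e·A is the pore area the mass is dissolved in.
√(4πDt) = √(4π × 0.0101 × 83.1) = 3.248 m, so C_max = 7.96/(0.24 × 18.3 × 3.248) = 0.558 kg/m³.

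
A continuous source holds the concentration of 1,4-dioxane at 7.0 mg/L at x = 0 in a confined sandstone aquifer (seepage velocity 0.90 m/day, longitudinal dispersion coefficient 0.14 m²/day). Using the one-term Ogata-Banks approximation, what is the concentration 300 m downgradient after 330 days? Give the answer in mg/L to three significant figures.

For a continuous step input, C/C₀ ≈ ½·erfc((x−vt)/(2√(Dt))).
vt = 0.90 × 330 = 297 m and 2√(Dt) = 2√(0.14 × 330) = 13.59 m.
Argument (x−vt)/(2√(Dt)) = (300 − 297)/13.59 = 0.2208; ½·erfc(0.2208) = 0.3774.
C = 7.0 × 0.3774 = 2.64 mg/L.

2.64 mg/L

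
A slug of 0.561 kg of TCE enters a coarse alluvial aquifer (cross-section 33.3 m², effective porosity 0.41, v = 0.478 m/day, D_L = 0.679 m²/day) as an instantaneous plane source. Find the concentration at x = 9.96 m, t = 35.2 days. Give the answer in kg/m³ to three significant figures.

0.00145 kg/m³

For an instantaneous plane source, C(x,t) = M/(n_e·A·√(4πDt)) · exp(−(x−vt)²/(4Dt)), with n_e·A the pore (flow) area.
Plume center vt = 0.478 × 35.2 = 16.8256 m, so the well at 9.96 m is 6.8656 m upgradient of the peak.
√(4πDt) = 17.33 m, giving peak height M/(n_e·A·√(4πDt)) = 0.561/(0.41 × 33.3 × 17.33) = 0.002371 kg/m³.
(x−vt)²/(4Dt) = (-6.8656)²/(4 × 0.679 × 35.2) = 0.4930; exp(−0.4930) = 0.6108.
C = 0.002371 × 0.6108 = 0.00145 kg/m³.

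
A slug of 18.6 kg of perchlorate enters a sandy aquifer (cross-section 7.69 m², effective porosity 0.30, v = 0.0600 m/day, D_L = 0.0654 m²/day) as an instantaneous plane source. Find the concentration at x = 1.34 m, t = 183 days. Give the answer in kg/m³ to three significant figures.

For an instantaneous plane source, C(x,t) = M/(n_e·A·√(4πDt)) · exp(−(x−vt)²/(4Dt)), with n_e·A the pore (flow) area.
Plume center vt = 0.0600 × 183 = 10.98 m, so the well at 1.34 m is 9.64 m upgradient of the peak.
√(4πDt) = 12.26 m, giving peak height M/(n_e·A·√(4πDt)) = 18.6/(0.30 × 7.69 × 12.26) = 0.6576 kg/m³.
(x−vt)²/(4Dt) = (-9.64)²/(4 × 0.0654 × 183) = 1.941; exp(−1.941) = 0.1436.
C = 0.6576 × 0.1436 = 0.0944 kg/m³.

0.0944 kg/m³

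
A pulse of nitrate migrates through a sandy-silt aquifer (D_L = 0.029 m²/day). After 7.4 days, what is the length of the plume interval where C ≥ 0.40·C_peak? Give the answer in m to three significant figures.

1.77 m

The plume is Gaussian with σ = √(2Dt) = √(2 × 0.029 × 7.4) = 0.6551 m.
C/C_peak = exp(−Δx²/(2σ²)) = 0.40 ⇒ Δx = σ·√(−2 ln 0.40) = 0.6551 × 1.354 = 0.8870 m.
Width = 2Δx = 1.77 m.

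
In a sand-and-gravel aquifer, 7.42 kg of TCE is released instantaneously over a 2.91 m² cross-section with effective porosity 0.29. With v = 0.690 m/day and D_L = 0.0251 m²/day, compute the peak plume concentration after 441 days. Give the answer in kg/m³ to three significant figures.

0.746 kg/m³

The peak of an instantaneous 1D plume sits at x = vt; there the Gaussian factor is 1 and C_max = M/(n_e·A·√(4πDt)), where n_e·A is the pore area the mass is dissolved in.
√(4πDt) = √(4π × 0.0251 × 441) = 11.79 m, so C_max = 7.42/(0.29 × 2.91 × 11.79) = 0.746 kg/m³.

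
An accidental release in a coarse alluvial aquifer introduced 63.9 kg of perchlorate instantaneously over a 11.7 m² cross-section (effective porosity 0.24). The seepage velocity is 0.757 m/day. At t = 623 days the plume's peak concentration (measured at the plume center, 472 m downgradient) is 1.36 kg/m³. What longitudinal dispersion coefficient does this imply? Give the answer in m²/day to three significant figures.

At the plume center C_max = M/(n_e·A·√(4πDt)), so D = M²/(4πt·(n_e·A·C_max)²).
n_e·A·C_max = 0.24 × 11.7 × 1.36 = 3.819 kg/m.
D = 63.9²/(4π × 623 × 3.819²) = 0.0358 m²/day.

0.0358 m²/day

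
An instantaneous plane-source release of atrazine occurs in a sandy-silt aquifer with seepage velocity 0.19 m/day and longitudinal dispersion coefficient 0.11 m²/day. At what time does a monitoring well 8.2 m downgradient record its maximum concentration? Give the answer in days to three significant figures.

40.2 days

For the 1D instantaneous-source solution, setting ∂C/∂t = 0 at fixed x gives v²t² + 2Dt − x² = 0, so t = (√(D² + v²x²) − D)/v².
√(D² + v²x²) = √(0.11² + 0.19² × 8.2²) = 1.562; v² = 0.0361.
t = (1.562 − 0.11)/0.0361 = 40.2 days (vs. the pure-advection estimate x/v = 43.2 d).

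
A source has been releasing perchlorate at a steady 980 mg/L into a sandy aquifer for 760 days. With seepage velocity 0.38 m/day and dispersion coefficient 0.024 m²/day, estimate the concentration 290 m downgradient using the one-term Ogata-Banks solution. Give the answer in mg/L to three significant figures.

For a continuous step input, C/C₀ ≈ ½·erfc((x−vt)/(2√(Dt))).
vt = 0.38 × 760 = 288.8 m and 2√(Dt) = 2√(0.024 × 760) = 8.542 m.
Argument (x−vt)/(2√(Dt)) = (290 − 288.8)/8.542 = 0.1405; ½·erfc(0.1405) = 0.4212.
C = 980 × 0.4212 = 413 mg/L.

413 mg/L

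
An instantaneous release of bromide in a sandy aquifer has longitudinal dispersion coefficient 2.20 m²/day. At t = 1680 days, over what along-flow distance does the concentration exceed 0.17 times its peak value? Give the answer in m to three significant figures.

324 m

The plume is Gaussian with σ = √(2Dt) = √(2 × 2.20 × 1680) = 85.98 m.
C/C_peak = exp(−Δx²/(2σ²)) = 0.17 ⇒ Δx = σ·√(−2 ln 0.17) = 85.98 × 1.883 = 161.9 m.
Width = 2Δx = 324 m.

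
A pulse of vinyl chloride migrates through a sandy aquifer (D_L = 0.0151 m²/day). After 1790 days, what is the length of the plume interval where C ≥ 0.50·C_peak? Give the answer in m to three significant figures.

The plume is Gaussian with σ = √(2Dt) = √(2 × 0.0151 × 1790) = 7.352 m.
C/C_peak = exp(−Δx²/(2σ²)) = 0.50 ⇒ Δx = σ·√(−2 ln 0.50) = 7.352 × 1.177 = 8.653 m.
Width = 2Δx = 17.3 m.

17.3 m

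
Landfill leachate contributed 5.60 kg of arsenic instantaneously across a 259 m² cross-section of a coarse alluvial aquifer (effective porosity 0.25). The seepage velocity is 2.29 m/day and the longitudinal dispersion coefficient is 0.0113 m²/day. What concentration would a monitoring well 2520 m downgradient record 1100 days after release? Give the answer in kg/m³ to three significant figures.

For an instantaneous plane source, C(x,t) = M/(n_e·A·√(4πDt)) · exp(−(x−vt)²/(4Dt)), with n_e·A the pore (flow) area.
Plume center vt = 2.29 × 1100 = 2519 m, so the well at 2520 m is 1 m downgradient of the peak.
√(4πDt) = 12.50 m, giving peak height M/(n_e·A·√(4πDt)) = 5.60/(0.25 × 259 × 12.50) = 0.006919 kg/m³.
(x−vt)²/(4Dt) = (1)²/(4 × 0.0113 × 1100) = 0.02011; exp(−0.02011) = 0.9801.
C = 0.006919 × 0.9801 = 0.00678 kg/m³.

0.00678 kg/m³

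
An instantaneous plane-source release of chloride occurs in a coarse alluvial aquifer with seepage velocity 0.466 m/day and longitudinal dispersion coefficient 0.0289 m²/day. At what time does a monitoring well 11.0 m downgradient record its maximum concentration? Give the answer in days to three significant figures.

For the 1D instantaneous-source solution, setting ∂C/∂t = 0 at fixed x gives v²t² + 2Dt − x² = 0, so t = (√(D² + v²x²) − D)/v².
√(D² + v²x²) = √(0.0289² + 0.466² × 11.0²) = 5.126; v² = 0.217156.
t = (5.126 − 0.0289)/0.217156 = 23.5 days (vs. the pure-advection estimate x/v = 23.6 d).

23.5 days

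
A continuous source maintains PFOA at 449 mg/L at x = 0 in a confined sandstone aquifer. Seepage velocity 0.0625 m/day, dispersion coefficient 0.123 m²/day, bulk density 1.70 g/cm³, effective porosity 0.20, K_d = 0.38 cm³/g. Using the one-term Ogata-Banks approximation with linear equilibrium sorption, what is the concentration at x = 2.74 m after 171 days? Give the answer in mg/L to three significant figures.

Retardation factor R = 1 + ρ_b·K_d/n = 1 + 1.70 × 0.38/0.20 = 4.230.
Sorption retards both mechanisms: v_R = v/R = 0.01478 m/day, D_R = D/R = 0.02908 m²/day.
v_R·t = 0.01478 × 171 = 2.52738 m; 2√(D_R t) = 4.460 m; argument = (2.74 − 2.52738)/4.460 = 0.04767.
C = C₀ × ½·erfc(0.04767) = 449 × 0.4731 = 212 mg/L.

212 mg/L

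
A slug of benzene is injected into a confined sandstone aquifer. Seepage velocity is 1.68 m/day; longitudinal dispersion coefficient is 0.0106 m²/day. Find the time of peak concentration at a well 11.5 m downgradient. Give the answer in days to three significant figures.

For the 1D instantaneous-source solution, setting ∂C/∂t = 0 at fixed x gives v²t² + 2Dt − x² = 0, so t = (√(D² + v²x²) − D)/v².
√(D² + v²x²) = √(0.0106² + 1.68² × 11.5²) = 19.32; v² = 2.8224.
t = (19.32 − 0.0106)/2.8224 = 6.84 days (vs. the pure-advection estimate x/v = 6.85 d).

6.84 days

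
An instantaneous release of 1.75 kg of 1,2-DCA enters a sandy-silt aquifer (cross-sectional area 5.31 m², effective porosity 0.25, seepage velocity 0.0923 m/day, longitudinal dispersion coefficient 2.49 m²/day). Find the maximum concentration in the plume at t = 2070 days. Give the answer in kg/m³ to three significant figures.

0.00518 kg/m³

The peak of an instantaneous 1D plume sits at x = vt; there the Gaussian factor is 1 and C_max = M/(n_e·A·√(4πDt)), where n_e·A is the pore area the mass is dissolved in.
√(4πDt) = √(4π × 2.49 × 2070) = 254.5 m, so C_max = 1.75/(0.25 × 5.31 × 254.5) = 0.00518 kg/m³.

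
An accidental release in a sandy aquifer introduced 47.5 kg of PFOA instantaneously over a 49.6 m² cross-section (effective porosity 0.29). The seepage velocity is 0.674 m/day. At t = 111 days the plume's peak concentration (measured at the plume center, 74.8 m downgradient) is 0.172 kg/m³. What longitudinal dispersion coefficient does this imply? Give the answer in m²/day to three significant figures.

0.264 m²/day

At the plume center C_max = M/(n_e·A·√(4πDt)), so D = M²/(4πt·(n_e·A·C_max)²).
n_e·A·C_max = 0.29 × 49.6 × 0.172 = 2.474 kg/m.
D = 47.5²/(4π × 111 × 2.474²) = 0.264 m²/day.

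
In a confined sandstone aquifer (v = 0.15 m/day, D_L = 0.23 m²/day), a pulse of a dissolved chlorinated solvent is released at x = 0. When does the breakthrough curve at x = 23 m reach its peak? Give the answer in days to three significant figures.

For the 1D instantaneous-source solution, setting ∂C/∂t = 0 at fixed x gives v²t² + 2Dt − x² = 0, so t = (√(D² + v²x²) − D)/v².
√(D² + v²x²) = √(0.23² + 0.15² × 23²) = 3.458; v² = 0.0225.
t = (3.458 − 0.23)/0.0225 = 143 days (vs. the pure-advection estimate x/v = 153 d).

143 days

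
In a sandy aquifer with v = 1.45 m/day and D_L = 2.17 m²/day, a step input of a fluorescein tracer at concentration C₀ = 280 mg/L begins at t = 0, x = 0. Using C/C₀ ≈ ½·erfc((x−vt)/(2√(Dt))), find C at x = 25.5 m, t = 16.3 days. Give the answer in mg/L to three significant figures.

For a continuous step input, C/C₀ ≈ ½·erfc((x−vt)/(2√(Dt))).
vt = 1.45 × 16.3 = 23.635 m and 2√(Dt) = 2√(2.17 × 16.3) = 11.89 m.
Argument (x−vt)/(2√(Dt)) = (25.5 − 23.635)/11.89 = 0.1569; ½·erfc(0.1569) = 0.4122.
C = 280 × 0.4122 = 115 mg/L.

115 mg/L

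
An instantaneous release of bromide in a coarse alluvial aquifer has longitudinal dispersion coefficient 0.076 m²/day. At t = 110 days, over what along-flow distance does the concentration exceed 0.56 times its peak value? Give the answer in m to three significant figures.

8.81 m

The plume is Gaussian with σ = √(2Dt) = √(2 × 0.076 × 110) = 4.089 m.
C/C_peak = exp(−Δx²/(2σ²)) = 0.56 ⇒ Δx = σ·√(−2 ln 0.56) = 4.089 × 1.077 = 4.404 m.
Width = 2Δx = 8.81 m.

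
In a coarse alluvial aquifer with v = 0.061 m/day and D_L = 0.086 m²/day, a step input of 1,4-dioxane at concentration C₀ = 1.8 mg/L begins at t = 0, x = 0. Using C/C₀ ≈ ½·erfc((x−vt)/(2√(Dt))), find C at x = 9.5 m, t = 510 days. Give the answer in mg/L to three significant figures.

For a continuous step input, C/C₀ ≈ ½·erfc((x−vt)/(2√(Dt))).
vt = 0.061 × 510 = 31.11 m and 2√(Dt) = 2√(0.086 × 510) = 13.25 m.
Argument (x−vt)/(2√(Dt)) = (9.5 − 31.11)/13.25 = -1.631; ½·erfc(-1.631) = 0.9895.
C = 1.8 × 0.9895 = 1.78 mg/L.

1.78 mg/L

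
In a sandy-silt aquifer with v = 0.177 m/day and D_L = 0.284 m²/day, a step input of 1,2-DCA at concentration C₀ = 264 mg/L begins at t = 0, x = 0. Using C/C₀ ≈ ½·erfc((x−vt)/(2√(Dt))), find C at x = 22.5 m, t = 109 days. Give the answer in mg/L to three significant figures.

For a continuous step input, C/C₀ ≈ ½·erfc((x−vt)/(2√(Dt))).
vt = 0.177 × 109 = 19.293 m and 2√(Dt) = 2√(0.284 × 109) = 11.13 m.
Argument (x−vt)/(2√(Dt)) = (22.5 − 19.293)/11.13 = 0.2881; ½·erfc(0.2881) = 0.3418.
C = 264 × 0.3418 = 90.2 mg/L.

90.2 mg/L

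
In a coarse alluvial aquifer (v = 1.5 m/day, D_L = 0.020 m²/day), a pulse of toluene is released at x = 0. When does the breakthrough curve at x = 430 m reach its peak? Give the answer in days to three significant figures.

For the 1D instantaneous-source solution, setting ∂C/∂t = 0 at fixed x gives v²t² + 2Dt − x² = 0, so t = (√(D² + v²x²) − D)/v².
√(D² + v²x²) = √(0.020² + 1.5² × 430²) = 645.0; v² = 2.25.
t = (645.0 − 0.020)/2.25 = 287 days (vs. the pure-advection estimate x/v = 287 d).

287 days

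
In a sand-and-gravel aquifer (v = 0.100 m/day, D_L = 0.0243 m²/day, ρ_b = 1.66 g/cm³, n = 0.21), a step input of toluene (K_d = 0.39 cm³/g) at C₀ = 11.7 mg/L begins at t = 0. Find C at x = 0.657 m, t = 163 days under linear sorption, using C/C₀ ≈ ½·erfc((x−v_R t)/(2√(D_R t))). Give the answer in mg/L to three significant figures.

11.6 mg/L

Retardation factor R = 1 + ρ_b·K_d/n = 1 + 1.66 × 0.39/0.21 = 4.083.
Sorption retards both mechanisms: v_R = v/R = 0.02449 m/day, D_R = D/R = 0.005952 m²/day.
v_R·t = 0.02449 × 163 = 3.99187 m; 2√(D_R t) = 1.970 m; argument = (0.657 − 3.99187)/1.970 = -1.693.
C = C₀ × ½·erfc(-1.693) = 11.7 × 0.9917 = 11.6 mg/L.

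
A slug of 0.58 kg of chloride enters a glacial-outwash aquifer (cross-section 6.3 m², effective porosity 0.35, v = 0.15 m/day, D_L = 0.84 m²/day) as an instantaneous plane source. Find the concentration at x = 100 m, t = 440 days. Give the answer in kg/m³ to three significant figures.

0.00177 kg/m³

For an instantaneous plane source, C(x,t) = M/(n_e·A·√(4πDt)) · exp(−(x−vt)²/(4Dt)), with n_e·A the pore (flow) area.
Plume center vt = 0.15 × 440 = 66 m, so the well at 100 m is 34 m downgradient of the peak.
√(4πDt) = 68.15 m, giving peak height M/(n_e·A·√(4πDt)) = 0.58/(0.35 × 6.3 × 68.15) = 0.003860 kg/m³.
(x−vt)²/(4Dt) = (34)²/(4 × 0.84 × 440) = 0.7819; exp(−0.7819) = 0.4575.
C = 0.003860 × 0.4575 = 0.00177 kg/m³.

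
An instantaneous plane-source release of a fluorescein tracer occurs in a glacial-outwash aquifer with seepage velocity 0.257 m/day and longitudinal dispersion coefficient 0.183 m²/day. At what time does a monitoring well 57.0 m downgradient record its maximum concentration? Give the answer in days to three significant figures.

219 days

For the 1D instantaneous-source solution, setting ∂C/∂t = 0 at fixed x gives v²t² + 2Dt − x² = 0, so t = (√(D² + v²x²) − D)/v².
√(D² + v²x²) = √(0.183² + 0.257² × 57.0²) = 14.65; v² = 0.066049.
t = (14.65 − 0.183)/0.066049 = 219 days (vs. the pure-advection estimate x/v = 222 d).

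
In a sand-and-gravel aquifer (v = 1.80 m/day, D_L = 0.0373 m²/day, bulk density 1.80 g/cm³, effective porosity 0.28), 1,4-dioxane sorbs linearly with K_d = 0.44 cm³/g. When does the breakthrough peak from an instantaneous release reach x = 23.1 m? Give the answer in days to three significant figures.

49.1 days

Retardation factor R = 1 + ρ_b·K_d/n = 1 + 1.80 × 0.44/0.28 = 3.829.
Sorption retards both mechanisms: v_R = v/R = 0.4701 m/day, D_R = D/R = 0.009741 m²/day.
Peak time from v_R²t² + 2D_R t − x² = 0: t = (√(D_R² + v_R²x²) − D_R)/v_R².
√(D_R² + v_R²x²) = √(0.009741² + 0.4701² × 23.1²) = 10.86; v_R² = 0.2210.
t = (10.86 − 0.009741)/0.2210 = 49.1 days.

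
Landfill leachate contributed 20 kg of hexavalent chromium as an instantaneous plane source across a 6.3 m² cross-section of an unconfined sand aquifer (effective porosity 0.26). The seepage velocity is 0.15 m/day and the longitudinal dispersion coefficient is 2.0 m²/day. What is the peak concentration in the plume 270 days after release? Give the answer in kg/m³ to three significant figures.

0.148 kg/m³

The peak of an instantaneous 1D plume sits at x = vt; there the Gaussian factor is 1 and C_max = M/(n_e·A·√(4πDt)), where n_e·A is the pore area the mass is dissolved in.
√(4πDt) = √(4π × 2.0 × 270) = 82.38 m, so C_max = 20/(0.26 × 6.3 × 82.38) = 0.148 kg/m³.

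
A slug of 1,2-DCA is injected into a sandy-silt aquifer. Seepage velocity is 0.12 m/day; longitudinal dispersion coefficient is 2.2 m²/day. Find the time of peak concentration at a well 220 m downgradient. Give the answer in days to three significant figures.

For the 1D instantaneous-source solution, setting ∂C/∂t = 0 at fixed x gives v²t² + 2Dt − x² = 0, so t = (√(D² + v²x²) − D)/v².
√(D² + v²x²) = √(2.2² + 0.12² × 220²) = 26.49; v² = 0.0144.
t = (26.49 − 2.2)/0.0144 = 1690 days (vs. the pure-advection estimate x/v = 1830 d).

1690 days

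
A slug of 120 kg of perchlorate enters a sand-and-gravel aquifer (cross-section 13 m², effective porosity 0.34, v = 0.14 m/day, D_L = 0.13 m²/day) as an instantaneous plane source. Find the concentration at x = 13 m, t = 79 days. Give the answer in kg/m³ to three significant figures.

2.18 kg/m³

For an instantaneous plane source, C(x,t) = M/(n_e·A·√(4πDt)) · exp(−(x−vt)²/(4Dt)), with n_e·A the pore (flow) area.
Plume center vt = 0.14 × 79 = 11.06 m, so the well at 13 m is 1.94 m downgradient of the peak.
√(4πDt) = 11.36 m, giving peak height M/(n_e·A·√(4πDt)) = 120/(0.34 × 13 × 11.36) = 2.390 kg/m³.
(x−vt)²/(4Dt) = (1.94)²/(4 × 0.13 × 79) = 0.09162; exp(−0.09162) = 0.9125.
C = 2.390 × 0.9125 = 2.18 kg/m³.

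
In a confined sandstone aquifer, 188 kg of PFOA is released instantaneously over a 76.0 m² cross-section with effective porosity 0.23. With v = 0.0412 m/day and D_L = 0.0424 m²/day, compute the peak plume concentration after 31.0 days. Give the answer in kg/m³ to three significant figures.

2.65 kg/m³

The peak of an instantaneous 1D plume sits at x = vt; there the Gaussian factor is 1 and C_max = M/(n_e·A·√(4πDt)), where n_e·A is the pore area the mass is dissolved in.
√(4πDt) = √(4π × 0.0424 × 31.0) = 4.064 m, so C_max = 188/(0.23 × 76.0 × 4.064) = 2.65 kg/m³.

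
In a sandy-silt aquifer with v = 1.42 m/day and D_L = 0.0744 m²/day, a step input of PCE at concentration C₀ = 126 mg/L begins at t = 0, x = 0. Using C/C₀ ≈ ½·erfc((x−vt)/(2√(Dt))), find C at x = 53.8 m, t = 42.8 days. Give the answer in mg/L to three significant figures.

126 mg/L

For a continuous step input, C/C₀ ≈ ½·erfc((x−vt)/(2√(Dt))).
vt = 1.42 × 42.8 = 60.776 m and 2√(Dt) = 2√(0.0744 × 42.8) = 3.569 m.
Argument (x−vt)/(2√(Dt)) = (53.8 − 60.776)/3.569 = -1.955; ½·erfc(-1.955) = 0.9972.
C = 126 × 0.9972 = 126 mg/L.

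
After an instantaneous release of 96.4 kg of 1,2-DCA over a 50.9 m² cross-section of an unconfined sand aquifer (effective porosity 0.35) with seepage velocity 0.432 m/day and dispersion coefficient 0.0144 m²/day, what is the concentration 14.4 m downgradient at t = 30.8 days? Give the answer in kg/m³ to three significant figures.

For an instantaneous plane source, C(x,t) = M/(n_e·A·√(4πDt)) · exp(−(x−vt)²/(4Dt)), with n_e·A the pore (flow) area.
Plume center vt = 0.432 × 30.8 = 13.3056 m, so the well at 14.4 m is 1.0944 m downgradient of the peak.
√(4πDt) = 2.361 m, giving peak height M/(n_e·A·√(4πDt)) = 96.4/(0.35 × 50.9 × 2.361) = 2.292 kg/m³.
(x−vt)²/(4Dt) = (1.0944)²/(4 × 0.0144 × 30.8) = 0.6751; exp(−0.6751) = 0.5091.
C = 2.292 × 0.5091 = 1.17 kg/m³.

1.17 kg/m³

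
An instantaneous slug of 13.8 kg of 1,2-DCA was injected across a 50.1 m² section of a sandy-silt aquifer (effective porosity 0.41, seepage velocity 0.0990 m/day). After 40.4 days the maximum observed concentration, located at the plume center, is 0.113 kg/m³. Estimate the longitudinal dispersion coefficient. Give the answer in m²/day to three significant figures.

At the plume center C_max = M/(n_e·A·√(4πDt)), so D = M²/(4πt·(n_e·A·C_max)²).
n_e·A·C_max = 0.41 × 50.1 × 0.113 = 2.321 kg/m.
D = 13.8²/(4π × 40.4 × 2.321²) = 0.0696 m²/day.

0.0696 m²/day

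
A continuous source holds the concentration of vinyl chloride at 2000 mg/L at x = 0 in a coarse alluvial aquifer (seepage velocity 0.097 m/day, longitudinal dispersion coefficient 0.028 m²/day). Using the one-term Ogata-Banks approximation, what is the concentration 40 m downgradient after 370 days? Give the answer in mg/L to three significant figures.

For a continuous step input, C/C₀ ≈ ½·erfc((x−vt)/(2√(Dt))).
vt = 0.097 × 370 = 35.89 m and 2√(Dt) = 2√(0.028 × 370) = 6.437 m.
Argument (x−vt)/(2√(Dt)) = (40 − 35.89)/6.437 = 0.6385; ½·erfc(0.6385) = 0.1833.
C = 2000 × 0.1833 = 367 mg/L.

367 mg/L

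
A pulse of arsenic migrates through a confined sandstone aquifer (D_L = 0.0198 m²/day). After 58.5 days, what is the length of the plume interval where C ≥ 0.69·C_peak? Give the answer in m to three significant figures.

2.62 m

The plume is Gaussian with σ = √(2Dt) = √(2 × 0.0198 × 58.5) = 1.522 m.
C/C_peak = exp(−Δx²/(2σ²)) = 0.69 ⇒ Δx = σ·√(−2 ln 0.69) = 1.522 × 0.8615 = 1.311 m.
Width = 2Δx = 2.62 m.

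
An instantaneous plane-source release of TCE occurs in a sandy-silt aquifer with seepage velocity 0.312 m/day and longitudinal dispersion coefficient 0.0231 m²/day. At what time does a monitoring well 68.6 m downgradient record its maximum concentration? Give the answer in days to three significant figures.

For the 1D instantaneous-source solution, setting ∂C/∂t = 0 at fixed x gives v²t² + 2Dt − x² = 0, so t = (√(D² + v²x²) − D)/v².
√(D² + v²x²) = √(0.0231² + 0.312² × 68.6²) = 21.40; v² = 0.097344.
t = (21.40 − 0.0231)/0.097344 = 220 days (vs. the pure-advection estimate x/v = 220 d).

220 days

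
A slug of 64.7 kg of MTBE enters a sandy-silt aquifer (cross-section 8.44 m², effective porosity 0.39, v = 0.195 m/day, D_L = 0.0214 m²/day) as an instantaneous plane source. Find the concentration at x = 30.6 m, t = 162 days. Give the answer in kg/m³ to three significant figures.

2.77 kg/m³

For an instantaneous plane source, C(x,t) = M/(n_e·A·√(4πDt)) · exp(−(x−vt)²/(4Dt)), with n_e·A the pore (flow) area.
Plume center vt = 0.195 × 162 = 31.59 m, so the well at 30.6 m is 0.99 m upgradient of the peak.
√(4πDt) = 6.600 m, giving peak height M/(n_e·A·√(4πDt)) = 64.7/(0.39 × 8.44 × 6.600) = 2.978 kg/m³.
(x−vt)²/(4Dt) = (-0.99)²/(4 × 0.0214 × 162) = 0.07068; exp(−0.07068) = 0.9318.
C = 2.978 × 0.9318 = 2.77 kg/m³.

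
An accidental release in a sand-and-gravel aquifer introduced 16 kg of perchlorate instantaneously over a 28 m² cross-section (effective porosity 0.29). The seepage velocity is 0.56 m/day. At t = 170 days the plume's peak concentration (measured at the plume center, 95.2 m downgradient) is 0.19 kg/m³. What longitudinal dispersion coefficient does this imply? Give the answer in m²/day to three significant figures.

At the plume center C_max = M/(n_e·A·√(4πDt)), so D = M²/(4πt·(n_e·A·C_max)²).
n_e·A·C_max = 0.29 × 28 × 0.19 = 1.543 kg/m.
D = 16²/(4π × 170 × 1.543²) = 0.0503 m²/day.

0.0503 m²/day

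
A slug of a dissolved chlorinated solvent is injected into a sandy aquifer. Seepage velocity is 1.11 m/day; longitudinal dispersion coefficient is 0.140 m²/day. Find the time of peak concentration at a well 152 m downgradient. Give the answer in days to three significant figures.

137 days

For the 1D instantaneous-source solution, setting ∂C/∂t = 0 at fixed x gives v²t² + 2Dt − x² = 0, so t = (√(D² + v²x²) − D)/v².
√(D² + v²x²) = √(0.140² + 1.11² × 152²) = 168.7; v² = 1.2321.
t = (168.7 − 0.140)/1.2321 = 137 days (vs. the pure-advection estimate x/v = 137 d).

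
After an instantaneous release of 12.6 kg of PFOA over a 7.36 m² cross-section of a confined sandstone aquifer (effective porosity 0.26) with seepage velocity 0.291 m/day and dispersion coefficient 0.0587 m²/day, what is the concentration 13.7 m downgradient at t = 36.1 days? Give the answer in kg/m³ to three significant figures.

0.383 kg/m³

For an instantaneous plane source, C(x,t) = M/(n_e·A·√(4πDt)) · exp(−(x−vt)²/(4Dt)), with n_e·A the pore (flow) area.
Plume center vt = 0.291 × 36.1 = 10.5051 m, so the well at 13.7 m is 3.1949 m downgradient of the peak.
√(4πDt) = 5.160 m, giving peak height M/(n_e·A·√(4πDt)) = 12.6/(0.26 × 7.36 × 5.160) = 1.276 kg/m³.
(x−vt)²/(4Dt) = (3.1949)²/(4 × 0.0587 × 36.1) = 1.204; exp(−1.204) = 0.3000.
C = 1.276 × 0.3000 = 0.383 kg/m³.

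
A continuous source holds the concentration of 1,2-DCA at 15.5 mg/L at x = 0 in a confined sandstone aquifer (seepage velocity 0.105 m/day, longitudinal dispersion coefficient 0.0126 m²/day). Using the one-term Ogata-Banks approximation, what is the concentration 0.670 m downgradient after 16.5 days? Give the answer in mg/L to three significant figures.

14.7 mg/L

For a continuous step input, C/C₀ ≈ ½·erfc((x−vt)/(2√(Dt))).
vt = 0.105 × 16.5 = 1.7325 m and 2√(Dt) = 2√(0.0126 × 16.5) = 0.9119 m.
Argument (x−vt)/(2√(Dt)) = (0.670 − 1.7325)/0.9119 = -1.165; ½·erfc(-1.165) = 0.9503.
C = 15.5 × 0.9503 = 14.7 mg/L.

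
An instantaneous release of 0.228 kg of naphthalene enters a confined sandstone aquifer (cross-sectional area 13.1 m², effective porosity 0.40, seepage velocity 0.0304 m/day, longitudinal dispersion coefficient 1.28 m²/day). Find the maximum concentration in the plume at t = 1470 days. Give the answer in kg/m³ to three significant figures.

0.000283 kg/m³

The peak of an instantaneous 1D plume sits at x = vt; there the Gaussian factor is 1 and C_max = M/(n_e·A·√(4πDt)), where n_e·A is the pore area the mass is dissolved in.
√(4πDt) = √(4π × 1.28 × 1470) = 153.8 m, so C_max = 0.228/(0.40 × 13.1 × 153.8) = 0.000283 kg/m³.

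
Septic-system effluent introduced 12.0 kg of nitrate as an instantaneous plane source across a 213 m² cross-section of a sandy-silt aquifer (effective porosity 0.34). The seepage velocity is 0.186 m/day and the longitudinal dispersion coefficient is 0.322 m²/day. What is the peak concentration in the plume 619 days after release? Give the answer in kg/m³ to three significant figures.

The peak of an instantaneous 1D plume sits at x = vt; there the Gaussian factor is 1 and C_max = M/(n_e·A·√(4πDt)), where n_e·A is the pore area the mass is dissolved in.
√(4πDt) = √(4π × 0.322 × 619) = 50.05 m, so C_max = 12.0/(0.34 × 213 × 50.05) = 0.00331 kg/m³.

0.00331 kg/m³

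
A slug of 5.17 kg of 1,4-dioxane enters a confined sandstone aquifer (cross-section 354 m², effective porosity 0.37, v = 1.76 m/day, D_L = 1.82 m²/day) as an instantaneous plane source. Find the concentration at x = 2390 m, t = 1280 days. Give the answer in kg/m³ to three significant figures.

3.06e-05 kg/m³

For an instantaneous plane source, C(x,t) = M/(n_e·A·√(4πDt)) · exp(−(x−vt)²/(4Dt)), with n_e·A the pore (flow) area.
Plume center vt = 1.76 × 1280 = 2252.8 m, so the well at 2390 m is 137.2 m downgradient of the peak.
√(4πDt) = 171.1 m, giving peak height M/(n_e·A·√(4πDt)) = 5.17/(0.37 × 354 × 171.1) = 0.0002307 kg/m³.
(x−vt)²/(4Dt) = (137.2)²/(4 × 1.82 × 1280) = 2.020; exp(−2.020) = 0.1327.
C = 0.0002307 × 0.1327 = 3.06e-05 kg/m³.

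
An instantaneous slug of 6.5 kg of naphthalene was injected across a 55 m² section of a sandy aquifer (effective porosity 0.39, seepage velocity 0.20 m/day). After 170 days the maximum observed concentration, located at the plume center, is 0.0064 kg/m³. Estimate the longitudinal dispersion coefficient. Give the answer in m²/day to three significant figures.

1.05 m²/day

At the plume center C_max = M/(n_e·A·√(4πDt)), so D = M²/(4πt·(n_e·A·C_max)²).
n_e·A·C_max = 0.39 × 55 × 0.0064 = 0.1373 kg/m.
D = 6.5²/(4π × 170 × 0.1373²) = 1.05 m²/day.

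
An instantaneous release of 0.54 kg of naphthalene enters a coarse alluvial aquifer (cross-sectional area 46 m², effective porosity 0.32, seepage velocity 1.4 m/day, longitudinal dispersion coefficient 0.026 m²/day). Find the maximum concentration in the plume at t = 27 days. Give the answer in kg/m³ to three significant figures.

The peak of an instantaneous 1D plume sits at x = vt; there the Gaussian factor is 1 and C_max = M/(n_e·A·√(4πDt)), where n_e·A is the pore area the mass is dissolved in.
√(4πDt) = √(4π × 0.026 × 27) = 2.970 m, so C_max = 0.54/(0.32 × 46 × 2.970) = 0.0124 kg/m³.

0.0124 kg/m³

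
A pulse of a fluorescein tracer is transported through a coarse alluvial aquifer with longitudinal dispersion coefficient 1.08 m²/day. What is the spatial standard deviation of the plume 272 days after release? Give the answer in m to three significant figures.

Dispersive spreading gives a Gaussian with σ² = 2Dt; advection only shifts the center.
σ = √(2 × 1.08 × 272) = 24.2 m.

24.2 m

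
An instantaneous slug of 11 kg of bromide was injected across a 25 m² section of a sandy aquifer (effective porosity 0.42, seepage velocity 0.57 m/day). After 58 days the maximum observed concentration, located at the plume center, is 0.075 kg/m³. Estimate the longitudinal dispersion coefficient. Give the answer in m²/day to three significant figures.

0.268 m²/day

At the plume center C_max = M/(n_e·A·√(4πDt)), so D = M²/(4πt·(n_e·A·C_max)²).
n_e·A·C_max = 0.42 × 25 × 0.075 = 0.7875 kg/m.
D = 11²/(4π × 58 × 0.7875²) = 0.268 m²/day.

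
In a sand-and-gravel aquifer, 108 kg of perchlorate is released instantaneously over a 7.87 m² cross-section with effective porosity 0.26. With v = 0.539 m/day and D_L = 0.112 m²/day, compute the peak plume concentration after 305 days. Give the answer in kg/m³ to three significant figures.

The peak of an instantaneous 1D plume sits at x = vt; there the Gaussian factor is 1 and C_max = M/(n_e·A·√(4πDt)), where n_e·A is the pore area the mass is dissolved in.
√(4πDt) = √(4π × 0.112 × 305) = 20.72 m, so C_max = 108/(0.26 × 7.87 × 20.72) = 2.55 kg/m³.

2.55 kg/m³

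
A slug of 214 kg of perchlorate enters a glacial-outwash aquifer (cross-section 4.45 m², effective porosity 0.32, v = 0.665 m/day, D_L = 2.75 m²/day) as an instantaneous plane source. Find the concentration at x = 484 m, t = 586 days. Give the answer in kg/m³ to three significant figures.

0.266 kg/m³

For an instantaneous plane source, C(x,t) = M/(n_e·A·√(4πDt)) · exp(−(x−vt)²/(4Dt)), with n_e·A the pore (flow) area.
Plume center vt = 0.665 × 586 = 389.69 m, so the well at 484 m is 94.31 m downgradient of the peak.
√(4πDt) = 142.3 m, giving peak height M/(n_e·A·√(4πDt)) = 214/(0.32 × 4.45 × 142.3) = 1.056 kg/m³.
(x−vt)²/(4Dt) = (94.31)²/(4 × 2.75 × 586) = 1.380; exp(−1.380) = 0.2516.
C = 1.056 × 0.2516 = 0.266 kg/m³.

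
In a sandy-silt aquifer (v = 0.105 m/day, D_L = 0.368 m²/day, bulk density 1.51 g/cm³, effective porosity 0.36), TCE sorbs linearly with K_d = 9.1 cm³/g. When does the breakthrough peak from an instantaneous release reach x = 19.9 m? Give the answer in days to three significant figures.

6230 days

Retardation factor R = 1 + ρ_b·K_d/n = 1 + 1.51 × 9.1/0.36 = 39.17.
Sorption retards both mechanisms: v_R = v/R = 0.002681 m/day, D_R = D/R = 0.009395 m²/day.
Peak time from v_R²t² + 2D_R t − x² = 0: t = (√(D_R² + v_R²x²) − D_R)/v_R².
√(D_R² + v_R²x²) = √(0.009395² + 0.002681² × 19.9²) = 0.05417; v_R² = 7.188e-06.
t = (0.05417 − 0.009395)/7.188e-06 = 6230 days.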